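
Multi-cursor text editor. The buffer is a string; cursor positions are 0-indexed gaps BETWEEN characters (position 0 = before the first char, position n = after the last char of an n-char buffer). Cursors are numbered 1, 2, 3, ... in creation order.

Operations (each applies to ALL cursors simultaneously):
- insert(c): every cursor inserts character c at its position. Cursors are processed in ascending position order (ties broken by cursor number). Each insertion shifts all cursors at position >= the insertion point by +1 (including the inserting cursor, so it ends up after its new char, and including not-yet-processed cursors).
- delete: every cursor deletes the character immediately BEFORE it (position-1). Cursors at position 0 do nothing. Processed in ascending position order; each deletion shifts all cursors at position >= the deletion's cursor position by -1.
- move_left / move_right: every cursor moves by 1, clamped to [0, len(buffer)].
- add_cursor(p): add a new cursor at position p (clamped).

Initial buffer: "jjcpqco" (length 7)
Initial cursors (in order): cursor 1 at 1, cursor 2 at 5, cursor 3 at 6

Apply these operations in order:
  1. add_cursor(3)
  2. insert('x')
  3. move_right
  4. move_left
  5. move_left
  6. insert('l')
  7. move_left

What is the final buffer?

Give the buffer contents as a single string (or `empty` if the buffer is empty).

After op 1 (add_cursor(3)): buffer="jjcpqco" (len 7), cursors c1@1 c4@3 c2@5 c3@6, authorship .......
After op 2 (insert('x')): buffer="jxjcxpqxcxo" (len 11), cursors c1@2 c4@5 c2@8 c3@10, authorship .1..4..2.3.
After op 3 (move_right): buffer="jxjcxpqxcxo" (len 11), cursors c1@3 c4@6 c2@9 c3@11, authorship .1..4..2.3.
After op 4 (move_left): buffer="jxjcxpqxcxo" (len 11), cursors c1@2 c4@5 c2@8 c3@10, authorship .1..4..2.3.
After op 5 (move_left): buffer="jxjcxpqxcxo" (len 11), cursors c1@1 c4@4 c2@7 c3@9, authorship .1..4..2.3.
After op 6 (insert('l')): buffer="jlxjclxpqlxclxo" (len 15), cursors c1@2 c4@6 c2@10 c3@13, authorship .11..44..22.33.
After op 7 (move_left): buffer="jlxjclxpqlxclxo" (len 15), cursors c1@1 c4@5 c2@9 c3@12, authorship .11..44..22.33.

Answer: jlxjclxpqlxclxo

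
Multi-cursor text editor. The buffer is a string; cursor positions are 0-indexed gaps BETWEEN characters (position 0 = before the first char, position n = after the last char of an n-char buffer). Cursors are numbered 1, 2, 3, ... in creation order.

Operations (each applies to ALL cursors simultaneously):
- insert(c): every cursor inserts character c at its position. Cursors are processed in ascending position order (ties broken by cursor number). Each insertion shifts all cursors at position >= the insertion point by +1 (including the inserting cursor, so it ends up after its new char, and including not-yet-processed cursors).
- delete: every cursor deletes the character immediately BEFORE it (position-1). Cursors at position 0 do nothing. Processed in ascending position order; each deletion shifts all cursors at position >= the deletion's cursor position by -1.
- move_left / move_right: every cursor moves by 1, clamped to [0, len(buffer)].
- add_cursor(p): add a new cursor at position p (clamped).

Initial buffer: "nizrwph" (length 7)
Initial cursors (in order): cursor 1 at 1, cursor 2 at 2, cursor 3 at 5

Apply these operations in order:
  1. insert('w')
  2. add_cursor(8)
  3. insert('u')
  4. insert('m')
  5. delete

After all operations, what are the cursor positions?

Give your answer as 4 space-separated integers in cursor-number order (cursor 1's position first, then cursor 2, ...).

After op 1 (insert('w')): buffer="nwiwzrwwph" (len 10), cursors c1@2 c2@4 c3@8, authorship .1.2...3..
After op 2 (add_cursor(8)): buffer="nwiwzrwwph" (len 10), cursors c1@2 c2@4 c3@8 c4@8, authorship .1.2...3..
After op 3 (insert('u')): buffer="nwuiwuzrwwuuph" (len 14), cursors c1@3 c2@6 c3@12 c4@12, authorship .11.22...334..
After op 4 (insert('m')): buffer="nwumiwumzrwwuummph" (len 18), cursors c1@4 c2@8 c3@16 c4@16, authorship .111.222...33434..
After op 5 (delete): buffer="nwuiwuzrwwuuph" (len 14), cursors c1@3 c2@6 c3@12 c4@12, authorship .11.22...334..

Answer: 3 6 12 12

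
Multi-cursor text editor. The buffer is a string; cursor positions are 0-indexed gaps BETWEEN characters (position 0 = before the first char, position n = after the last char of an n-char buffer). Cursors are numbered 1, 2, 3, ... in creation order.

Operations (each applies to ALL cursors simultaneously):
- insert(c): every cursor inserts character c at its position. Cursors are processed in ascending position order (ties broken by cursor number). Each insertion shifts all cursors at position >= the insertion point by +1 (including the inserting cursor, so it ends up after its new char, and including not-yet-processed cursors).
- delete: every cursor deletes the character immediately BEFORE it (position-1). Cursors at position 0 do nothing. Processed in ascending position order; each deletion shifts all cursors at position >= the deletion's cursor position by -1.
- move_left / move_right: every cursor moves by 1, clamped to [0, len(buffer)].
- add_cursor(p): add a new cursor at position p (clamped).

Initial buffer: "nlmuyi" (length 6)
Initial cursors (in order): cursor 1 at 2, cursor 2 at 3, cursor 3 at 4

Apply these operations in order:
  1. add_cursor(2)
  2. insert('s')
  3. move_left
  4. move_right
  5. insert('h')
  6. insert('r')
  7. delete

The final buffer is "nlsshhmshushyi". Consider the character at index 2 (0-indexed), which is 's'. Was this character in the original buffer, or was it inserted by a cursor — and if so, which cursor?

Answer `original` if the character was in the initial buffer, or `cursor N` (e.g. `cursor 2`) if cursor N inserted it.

Answer: cursor 1

Derivation:
After op 1 (add_cursor(2)): buffer="nlmuyi" (len 6), cursors c1@2 c4@2 c2@3 c3@4, authorship ......
After op 2 (insert('s')): buffer="nlssmsusyi" (len 10), cursors c1@4 c4@4 c2@6 c3@8, authorship ..14.2.3..
After op 3 (move_left): buffer="nlssmsusyi" (len 10), cursors c1@3 c4@3 c2@5 c3@7, authorship ..14.2.3..
After op 4 (move_right): buffer="nlssmsusyi" (len 10), cursors c1@4 c4@4 c2@6 c3@8, authorship ..14.2.3..
After op 5 (insert('h')): buffer="nlsshhmshushyi" (len 14), cursors c1@6 c4@6 c2@9 c3@12, authorship ..1414.22.33..
After op 6 (insert('r')): buffer="nlsshhrrmshrushryi" (len 18), cursors c1@8 c4@8 c2@12 c3@16, authorship ..141414.222.333..
After op 7 (delete): buffer="nlsshhmshushyi" (len 14), cursors c1@6 c4@6 c2@9 c3@12, authorship ..1414.22.33..
Authorship (.=original, N=cursor N): . . 1 4 1 4 . 2 2 . 3 3 . .
Index 2: author = 1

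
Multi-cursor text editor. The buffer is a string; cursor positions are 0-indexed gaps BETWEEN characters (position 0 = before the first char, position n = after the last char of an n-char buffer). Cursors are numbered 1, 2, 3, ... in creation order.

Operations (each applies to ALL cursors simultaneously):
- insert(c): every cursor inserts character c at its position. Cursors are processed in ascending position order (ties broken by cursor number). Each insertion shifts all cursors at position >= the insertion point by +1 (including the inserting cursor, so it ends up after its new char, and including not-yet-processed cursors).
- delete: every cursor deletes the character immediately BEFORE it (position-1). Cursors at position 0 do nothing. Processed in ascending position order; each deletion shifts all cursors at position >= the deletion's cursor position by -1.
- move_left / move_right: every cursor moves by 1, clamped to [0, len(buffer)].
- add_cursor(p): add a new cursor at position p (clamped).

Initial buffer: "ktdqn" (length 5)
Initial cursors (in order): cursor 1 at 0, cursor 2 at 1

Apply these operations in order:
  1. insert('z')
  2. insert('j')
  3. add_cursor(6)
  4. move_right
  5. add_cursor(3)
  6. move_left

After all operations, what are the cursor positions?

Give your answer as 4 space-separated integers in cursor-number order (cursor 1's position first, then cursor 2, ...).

After op 1 (insert('z')): buffer="zkztdqn" (len 7), cursors c1@1 c2@3, authorship 1.2....
After op 2 (insert('j')): buffer="zjkzjtdqn" (len 9), cursors c1@2 c2@5, authorship 11.22....
After op 3 (add_cursor(6)): buffer="zjkzjtdqn" (len 9), cursors c1@2 c2@5 c3@6, authorship 11.22....
After op 4 (move_right): buffer="zjkzjtdqn" (len 9), cursors c1@3 c2@6 c3@7, authorship 11.22....
After op 5 (add_cursor(3)): buffer="zjkzjtdqn" (len 9), cursors c1@3 c4@3 c2@6 c3@7, authorship 11.22....
After op 6 (move_left): buffer="zjkzjtdqn" (len 9), cursors c1@2 c4@2 c2@5 c3@6, authorship 11.22....

Answer: 2 5 6 2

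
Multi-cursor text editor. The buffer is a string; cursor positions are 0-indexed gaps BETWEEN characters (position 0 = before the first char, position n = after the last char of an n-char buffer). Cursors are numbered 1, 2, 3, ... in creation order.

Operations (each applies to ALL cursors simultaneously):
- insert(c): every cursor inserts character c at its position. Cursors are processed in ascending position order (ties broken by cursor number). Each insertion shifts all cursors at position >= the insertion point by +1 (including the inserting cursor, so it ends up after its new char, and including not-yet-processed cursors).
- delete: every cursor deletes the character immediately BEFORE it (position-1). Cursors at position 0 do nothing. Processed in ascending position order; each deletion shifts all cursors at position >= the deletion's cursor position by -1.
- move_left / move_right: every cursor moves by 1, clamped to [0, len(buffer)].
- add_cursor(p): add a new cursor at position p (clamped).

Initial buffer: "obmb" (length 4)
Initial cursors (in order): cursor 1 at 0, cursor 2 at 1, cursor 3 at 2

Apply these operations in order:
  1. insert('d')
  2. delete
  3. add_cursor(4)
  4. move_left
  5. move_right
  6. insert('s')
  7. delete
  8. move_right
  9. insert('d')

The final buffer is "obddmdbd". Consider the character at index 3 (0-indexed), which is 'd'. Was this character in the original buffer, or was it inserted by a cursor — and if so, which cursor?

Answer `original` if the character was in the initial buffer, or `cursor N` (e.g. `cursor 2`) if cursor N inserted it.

After op 1 (insert('d')): buffer="dodbdmb" (len 7), cursors c1@1 c2@3 c3@5, authorship 1.2.3..
After op 2 (delete): buffer="obmb" (len 4), cursors c1@0 c2@1 c3@2, authorship ....
After op 3 (add_cursor(4)): buffer="obmb" (len 4), cursors c1@0 c2@1 c3@2 c4@4, authorship ....
After op 4 (move_left): buffer="obmb" (len 4), cursors c1@0 c2@0 c3@1 c4@3, authorship ....
After op 5 (move_right): buffer="obmb" (len 4), cursors c1@1 c2@1 c3@2 c4@4, authorship ....
After op 6 (insert('s')): buffer="ossbsmbs" (len 8), cursors c1@3 c2@3 c3@5 c4@8, authorship .12.3..4
After op 7 (delete): buffer="obmb" (len 4), cursors c1@1 c2@1 c3@2 c4@4, authorship ....
After op 8 (move_right): buffer="obmb" (len 4), cursors c1@2 c2@2 c3@3 c4@4, authorship ....
After op 9 (insert('d')): buffer="obddmdbd" (len 8), cursors c1@4 c2@4 c3@6 c4@8, authorship ..12.3.4
Authorship (.=original, N=cursor N): . . 1 2 . 3 . 4
Index 3: author = 2

Answer: cursor 2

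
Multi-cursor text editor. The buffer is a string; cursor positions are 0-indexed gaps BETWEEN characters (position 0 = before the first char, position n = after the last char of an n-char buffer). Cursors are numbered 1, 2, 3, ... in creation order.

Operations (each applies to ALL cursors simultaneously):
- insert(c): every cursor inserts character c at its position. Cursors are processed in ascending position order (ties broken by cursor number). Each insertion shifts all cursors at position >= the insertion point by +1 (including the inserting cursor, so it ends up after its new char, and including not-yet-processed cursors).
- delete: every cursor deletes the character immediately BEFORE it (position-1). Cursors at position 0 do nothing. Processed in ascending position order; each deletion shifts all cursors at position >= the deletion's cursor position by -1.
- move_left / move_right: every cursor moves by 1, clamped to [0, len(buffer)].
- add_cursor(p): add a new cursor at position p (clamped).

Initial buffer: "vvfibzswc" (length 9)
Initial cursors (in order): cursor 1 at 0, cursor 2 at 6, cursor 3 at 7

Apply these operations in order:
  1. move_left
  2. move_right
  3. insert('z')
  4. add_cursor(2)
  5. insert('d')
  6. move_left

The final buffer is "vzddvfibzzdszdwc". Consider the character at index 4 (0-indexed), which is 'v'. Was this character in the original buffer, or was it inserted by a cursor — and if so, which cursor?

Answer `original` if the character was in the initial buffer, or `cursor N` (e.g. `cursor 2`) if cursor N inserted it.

After op 1 (move_left): buffer="vvfibzswc" (len 9), cursors c1@0 c2@5 c3@6, authorship .........
After op 2 (move_right): buffer="vvfibzswc" (len 9), cursors c1@1 c2@6 c3@7, authorship .........
After op 3 (insert('z')): buffer="vzvfibzzszwc" (len 12), cursors c1@2 c2@8 c3@10, authorship .1.....2.3..
After op 4 (add_cursor(2)): buffer="vzvfibzzszwc" (len 12), cursors c1@2 c4@2 c2@8 c3@10, authorship .1.....2.3..
After op 5 (insert('d')): buffer="vzddvfibzzdszdwc" (len 16), cursors c1@4 c4@4 c2@11 c3@14, authorship .114.....22.33..
After op 6 (move_left): buffer="vzddvfibzzdszdwc" (len 16), cursors c1@3 c4@3 c2@10 c3@13, authorship .114.....22.33..
Authorship (.=original, N=cursor N): . 1 1 4 . . . . . 2 2 . 3 3 . .
Index 4: author = original

Answer: original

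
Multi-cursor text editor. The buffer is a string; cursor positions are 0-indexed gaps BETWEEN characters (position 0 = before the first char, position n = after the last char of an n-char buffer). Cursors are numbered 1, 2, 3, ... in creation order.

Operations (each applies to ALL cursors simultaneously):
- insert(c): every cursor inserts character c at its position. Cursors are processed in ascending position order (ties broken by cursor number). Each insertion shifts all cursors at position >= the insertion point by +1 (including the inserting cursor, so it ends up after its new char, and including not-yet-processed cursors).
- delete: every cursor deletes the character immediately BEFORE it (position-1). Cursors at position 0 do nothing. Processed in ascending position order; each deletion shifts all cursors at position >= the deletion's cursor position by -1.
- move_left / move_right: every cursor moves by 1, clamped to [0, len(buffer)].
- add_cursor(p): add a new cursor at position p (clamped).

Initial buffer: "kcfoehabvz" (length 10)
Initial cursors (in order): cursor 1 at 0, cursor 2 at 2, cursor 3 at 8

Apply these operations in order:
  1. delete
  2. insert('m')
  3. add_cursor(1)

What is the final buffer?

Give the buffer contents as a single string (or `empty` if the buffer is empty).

After op 1 (delete): buffer="kfoehavz" (len 8), cursors c1@0 c2@1 c3@6, authorship ........
After op 2 (insert('m')): buffer="mkmfoehamvz" (len 11), cursors c1@1 c2@3 c3@9, authorship 1.2.....3..
After op 3 (add_cursor(1)): buffer="mkmfoehamvz" (len 11), cursors c1@1 c4@1 c2@3 c3@9, authorship 1.2.....3..

Answer: mkmfoehamvz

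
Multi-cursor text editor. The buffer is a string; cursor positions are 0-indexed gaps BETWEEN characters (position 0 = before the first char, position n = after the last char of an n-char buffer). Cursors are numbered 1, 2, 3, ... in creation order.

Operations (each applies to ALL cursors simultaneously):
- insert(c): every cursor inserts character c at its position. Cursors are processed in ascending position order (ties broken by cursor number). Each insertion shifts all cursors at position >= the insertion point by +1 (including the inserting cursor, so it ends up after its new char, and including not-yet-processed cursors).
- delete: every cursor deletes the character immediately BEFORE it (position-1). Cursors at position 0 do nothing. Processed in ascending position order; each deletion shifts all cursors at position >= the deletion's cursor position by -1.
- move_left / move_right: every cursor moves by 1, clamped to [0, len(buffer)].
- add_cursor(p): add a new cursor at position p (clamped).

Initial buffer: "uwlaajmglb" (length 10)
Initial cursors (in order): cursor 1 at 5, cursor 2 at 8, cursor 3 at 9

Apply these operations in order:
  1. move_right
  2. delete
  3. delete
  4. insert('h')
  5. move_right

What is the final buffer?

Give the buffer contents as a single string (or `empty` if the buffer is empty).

Answer: uwlahhh

Derivation:
After op 1 (move_right): buffer="uwlaajmglb" (len 10), cursors c1@6 c2@9 c3@10, authorship ..........
After op 2 (delete): buffer="uwlaamg" (len 7), cursors c1@5 c2@7 c3@7, authorship .......
After op 3 (delete): buffer="uwla" (len 4), cursors c1@4 c2@4 c3@4, authorship ....
After op 4 (insert('h')): buffer="uwlahhh" (len 7), cursors c1@7 c2@7 c3@7, authorship ....123
After op 5 (move_right): buffer="uwlahhh" (len 7), cursors c1@7 c2@7 c3@7, authorship ....123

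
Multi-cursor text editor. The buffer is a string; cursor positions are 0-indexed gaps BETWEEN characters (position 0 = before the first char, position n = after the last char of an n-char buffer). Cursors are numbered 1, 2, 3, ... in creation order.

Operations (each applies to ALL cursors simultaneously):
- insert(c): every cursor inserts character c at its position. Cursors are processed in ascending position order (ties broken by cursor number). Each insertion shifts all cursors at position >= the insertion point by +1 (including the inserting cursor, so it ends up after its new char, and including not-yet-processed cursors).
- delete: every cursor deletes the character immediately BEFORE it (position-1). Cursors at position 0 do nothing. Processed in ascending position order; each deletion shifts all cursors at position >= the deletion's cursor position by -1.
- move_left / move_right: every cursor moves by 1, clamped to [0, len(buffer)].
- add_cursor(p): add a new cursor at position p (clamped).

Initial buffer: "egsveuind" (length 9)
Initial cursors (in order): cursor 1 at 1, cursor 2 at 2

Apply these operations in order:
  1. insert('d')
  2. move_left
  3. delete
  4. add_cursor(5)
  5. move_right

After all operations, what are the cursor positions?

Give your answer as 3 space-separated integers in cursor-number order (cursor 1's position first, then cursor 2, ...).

Answer: 1 2 6

Derivation:
After op 1 (insert('d')): buffer="edgdsveuind" (len 11), cursors c1@2 c2@4, authorship .1.2.......
After op 2 (move_left): buffer="edgdsveuind" (len 11), cursors c1@1 c2@3, authorship .1.2.......
After op 3 (delete): buffer="ddsveuind" (len 9), cursors c1@0 c2@1, authorship 12.......
After op 4 (add_cursor(5)): buffer="ddsveuind" (len 9), cursors c1@0 c2@1 c3@5, authorship 12.......
After op 5 (move_right): buffer="ddsveuind" (len 9), cursors c1@1 c2@2 c3@6, authorship 12.......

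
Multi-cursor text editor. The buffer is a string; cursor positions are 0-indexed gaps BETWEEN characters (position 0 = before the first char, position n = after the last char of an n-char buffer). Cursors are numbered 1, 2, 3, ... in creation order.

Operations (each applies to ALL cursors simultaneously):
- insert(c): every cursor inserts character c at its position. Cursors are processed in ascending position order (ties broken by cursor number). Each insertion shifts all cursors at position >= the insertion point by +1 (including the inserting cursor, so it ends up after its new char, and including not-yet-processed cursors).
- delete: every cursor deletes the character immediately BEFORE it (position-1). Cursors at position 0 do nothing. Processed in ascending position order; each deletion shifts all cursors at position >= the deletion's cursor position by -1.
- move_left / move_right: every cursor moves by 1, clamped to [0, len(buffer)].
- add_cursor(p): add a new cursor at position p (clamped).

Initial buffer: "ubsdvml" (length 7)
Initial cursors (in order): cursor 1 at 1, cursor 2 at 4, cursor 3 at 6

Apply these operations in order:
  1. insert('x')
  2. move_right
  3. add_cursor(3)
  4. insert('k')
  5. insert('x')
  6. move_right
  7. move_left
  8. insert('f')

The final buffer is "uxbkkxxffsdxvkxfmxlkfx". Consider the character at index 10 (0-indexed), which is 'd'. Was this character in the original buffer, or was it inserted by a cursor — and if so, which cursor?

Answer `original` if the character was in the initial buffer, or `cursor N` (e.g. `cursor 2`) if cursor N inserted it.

After op 1 (insert('x')): buffer="uxbsdxvmxl" (len 10), cursors c1@2 c2@6 c3@9, authorship .1...2..3.
After op 2 (move_right): buffer="uxbsdxvmxl" (len 10), cursors c1@3 c2@7 c3@10, authorship .1...2..3.
After op 3 (add_cursor(3)): buffer="uxbsdxvmxl" (len 10), cursors c1@3 c4@3 c2@7 c3@10, authorship .1...2..3.
After op 4 (insert('k')): buffer="uxbkksdxvkmxlk" (len 14), cursors c1@5 c4@5 c2@10 c3@14, authorship .1.14..2.2.3.3
After op 5 (insert('x')): buffer="uxbkkxxsdxvkxmxlkx" (len 18), cursors c1@7 c4@7 c2@13 c3@18, authorship .1.1414..2.22.3.33
After op 6 (move_right): buffer="uxbkkxxsdxvkxmxlkx" (len 18), cursors c1@8 c4@8 c2@14 c3@18, authorship .1.1414..2.22.3.33
After op 7 (move_left): buffer="uxbkkxxsdxvkxmxlkx" (len 18), cursors c1@7 c4@7 c2@13 c3@17, authorship .1.1414..2.22.3.33
After op 8 (insert('f')): buffer="uxbkkxxffsdxvkxfmxlkfx" (len 22), cursors c1@9 c4@9 c2@16 c3@21, authorship .1.141414..2.222.3.333
Authorship (.=original, N=cursor N): . 1 . 1 4 1 4 1 4 . . 2 . 2 2 2 . 3 . 3 3 3
Index 10: author = original

Answer: original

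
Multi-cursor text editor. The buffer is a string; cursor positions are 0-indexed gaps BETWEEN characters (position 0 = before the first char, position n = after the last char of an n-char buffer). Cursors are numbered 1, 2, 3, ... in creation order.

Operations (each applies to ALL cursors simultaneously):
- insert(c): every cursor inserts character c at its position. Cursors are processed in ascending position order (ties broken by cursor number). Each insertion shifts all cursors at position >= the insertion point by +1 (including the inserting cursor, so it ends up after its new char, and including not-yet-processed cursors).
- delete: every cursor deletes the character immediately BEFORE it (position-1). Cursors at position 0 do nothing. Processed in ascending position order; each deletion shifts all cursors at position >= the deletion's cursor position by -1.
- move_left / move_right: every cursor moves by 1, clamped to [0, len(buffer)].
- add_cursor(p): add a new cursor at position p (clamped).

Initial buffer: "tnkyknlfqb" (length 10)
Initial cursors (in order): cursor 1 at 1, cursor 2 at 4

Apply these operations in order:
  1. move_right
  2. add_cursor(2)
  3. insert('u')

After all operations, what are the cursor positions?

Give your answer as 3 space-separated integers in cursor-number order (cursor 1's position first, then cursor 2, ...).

After op 1 (move_right): buffer="tnkyknlfqb" (len 10), cursors c1@2 c2@5, authorship ..........
After op 2 (add_cursor(2)): buffer="tnkyknlfqb" (len 10), cursors c1@2 c3@2 c2@5, authorship ..........
After op 3 (insert('u')): buffer="tnuukykunlfqb" (len 13), cursors c1@4 c3@4 c2@8, authorship ..13...2.....

Answer: 4 8 4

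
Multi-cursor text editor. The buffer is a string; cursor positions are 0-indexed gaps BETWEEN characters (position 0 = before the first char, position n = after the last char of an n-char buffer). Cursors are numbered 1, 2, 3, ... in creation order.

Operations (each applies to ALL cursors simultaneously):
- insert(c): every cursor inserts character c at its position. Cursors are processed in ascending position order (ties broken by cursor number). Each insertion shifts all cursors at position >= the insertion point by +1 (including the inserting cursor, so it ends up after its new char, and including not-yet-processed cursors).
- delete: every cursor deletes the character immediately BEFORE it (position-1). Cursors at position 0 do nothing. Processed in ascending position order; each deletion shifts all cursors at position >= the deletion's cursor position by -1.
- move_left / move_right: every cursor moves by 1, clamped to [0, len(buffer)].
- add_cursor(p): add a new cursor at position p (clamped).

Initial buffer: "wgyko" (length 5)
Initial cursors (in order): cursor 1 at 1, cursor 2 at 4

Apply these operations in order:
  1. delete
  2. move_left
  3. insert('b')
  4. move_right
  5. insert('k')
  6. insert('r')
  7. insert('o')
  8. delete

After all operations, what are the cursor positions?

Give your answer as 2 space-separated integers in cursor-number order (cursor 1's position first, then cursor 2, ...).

Answer: 4 8

Derivation:
After op 1 (delete): buffer="gyo" (len 3), cursors c1@0 c2@2, authorship ...
After op 2 (move_left): buffer="gyo" (len 3), cursors c1@0 c2@1, authorship ...
After op 3 (insert('b')): buffer="bgbyo" (len 5), cursors c1@1 c2@3, authorship 1.2..
After op 4 (move_right): buffer="bgbyo" (len 5), cursors c1@2 c2@4, authorship 1.2..
After op 5 (insert('k')): buffer="bgkbyko" (len 7), cursors c1@3 c2@6, authorship 1.12.2.
After op 6 (insert('r')): buffer="bgkrbykro" (len 9), cursors c1@4 c2@8, authorship 1.112.22.
After op 7 (insert('o')): buffer="bgkrobykroo" (len 11), cursors c1@5 c2@10, authorship 1.1112.222.
After op 8 (delete): buffer="bgkrbykro" (len 9), cursors c1@4 c2@8, authorship 1.112.22.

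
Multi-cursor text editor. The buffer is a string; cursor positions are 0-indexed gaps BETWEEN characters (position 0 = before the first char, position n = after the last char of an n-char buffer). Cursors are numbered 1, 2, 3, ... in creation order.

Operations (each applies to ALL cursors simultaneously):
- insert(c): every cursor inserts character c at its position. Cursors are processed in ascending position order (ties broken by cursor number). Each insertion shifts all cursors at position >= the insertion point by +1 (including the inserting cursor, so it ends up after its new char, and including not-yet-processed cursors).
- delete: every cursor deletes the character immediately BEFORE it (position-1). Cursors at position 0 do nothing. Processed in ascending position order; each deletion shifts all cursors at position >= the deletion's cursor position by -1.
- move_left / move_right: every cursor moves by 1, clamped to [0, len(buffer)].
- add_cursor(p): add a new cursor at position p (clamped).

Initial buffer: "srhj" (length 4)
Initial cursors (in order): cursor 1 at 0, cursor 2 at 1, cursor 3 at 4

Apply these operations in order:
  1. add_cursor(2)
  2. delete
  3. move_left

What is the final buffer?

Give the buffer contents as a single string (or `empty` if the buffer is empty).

After op 1 (add_cursor(2)): buffer="srhj" (len 4), cursors c1@0 c2@1 c4@2 c3@4, authorship ....
After op 2 (delete): buffer="h" (len 1), cursors c1@0 c2@0 c4@0 c3@1, authorship .
After op 3 (move_left): buffer="h" (len 1), cursors c1@0 c2@0 c3@0 c4@0, authorship .

Answer: h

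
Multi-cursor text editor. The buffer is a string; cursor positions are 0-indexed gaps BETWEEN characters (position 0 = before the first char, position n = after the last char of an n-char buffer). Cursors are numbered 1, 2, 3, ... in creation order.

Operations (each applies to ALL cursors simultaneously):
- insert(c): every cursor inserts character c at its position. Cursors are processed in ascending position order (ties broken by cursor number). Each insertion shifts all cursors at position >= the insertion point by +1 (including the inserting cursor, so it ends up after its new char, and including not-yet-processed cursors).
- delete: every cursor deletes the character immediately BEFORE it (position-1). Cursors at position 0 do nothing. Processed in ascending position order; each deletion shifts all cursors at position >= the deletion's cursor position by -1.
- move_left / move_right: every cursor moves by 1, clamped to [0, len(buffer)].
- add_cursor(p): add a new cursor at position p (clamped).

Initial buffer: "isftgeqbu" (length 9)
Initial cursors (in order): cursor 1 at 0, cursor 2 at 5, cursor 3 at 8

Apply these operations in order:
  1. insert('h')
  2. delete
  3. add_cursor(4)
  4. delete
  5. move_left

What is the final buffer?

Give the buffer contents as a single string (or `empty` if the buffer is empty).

After op 1 (insert('h')): buffer="hisftgheqbhu" (len 12), cursors c1@1 c2@7 c3@11, authorship 1.....2...3.
After op 2 (delete): buffer="isftgeqbu" (len 9), cursors c1@0 c2@5 c3@8, authorship .........
After op 3 (add_cursor(4)): buffer="isftgeqbu" (len 9), cursors c1@0 c4@4 c2@5 c3@8, authorship .........
After op 4 (delete): buffer="isfequ" (len 6), cursors c1@0 c2@3 c4@3 c3@5, authorship ......
After op 5 (move_left): buffer="isfequ" (len 6), cursors c1@0 c2@2 c4@2 c3@4, authorship ......

Answer: isfequ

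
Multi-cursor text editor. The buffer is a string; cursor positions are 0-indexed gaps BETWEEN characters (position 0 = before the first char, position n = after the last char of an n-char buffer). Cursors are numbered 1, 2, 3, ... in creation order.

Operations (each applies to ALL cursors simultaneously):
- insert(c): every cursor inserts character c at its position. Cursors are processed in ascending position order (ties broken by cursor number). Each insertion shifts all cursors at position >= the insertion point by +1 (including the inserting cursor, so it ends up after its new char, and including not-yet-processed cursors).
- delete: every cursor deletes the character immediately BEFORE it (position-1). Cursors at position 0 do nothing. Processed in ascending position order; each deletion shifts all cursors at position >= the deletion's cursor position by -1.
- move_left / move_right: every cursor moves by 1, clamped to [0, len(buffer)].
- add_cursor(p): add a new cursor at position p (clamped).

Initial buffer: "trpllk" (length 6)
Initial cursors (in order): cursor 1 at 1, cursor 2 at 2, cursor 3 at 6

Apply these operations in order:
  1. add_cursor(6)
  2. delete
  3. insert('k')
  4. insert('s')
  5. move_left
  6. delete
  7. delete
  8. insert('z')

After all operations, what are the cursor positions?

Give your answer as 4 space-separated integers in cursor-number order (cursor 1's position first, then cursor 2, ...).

Answer: 2 2 6 6

Derivation:
After op 1 (add_cursor(6)): buffer="trpllk" (len 6), cursors c1@1 c2@2 c3@6 c4@6, authorship ......
After op 2 (delete): buffer="pl" (len 2), cursors c1@0 c2@0 c3@2 c4@2, authorship ..
After op 3 (insert('k')): buffer="kkplkk" (len 6), cursors c1@2 c2@2 c3@6 c4@6, authorship 12..34
After op 4 (insert('s')): buffer="kkssplkkss" (len 10), cursors c1@4 c2@4 c3@10 c4@10, authorship 1212..3434
After op 5 (move_left): buffer="kkssplkkss" (len 10), cursors c1@3 c2@3 c3@9 c4@9, authorship 1212..3434
After op 6 (delete): buffer="ksplks" (len 6), cursors c1@1 c2@1 c3@5 c4@5, authorship 12..34
After op 7 (delete): buffer="sps" (len 3), cursors c1@0 c2@0 c3@2 c4@2, authorship 2.4
After op 8 (insert('z')): buffer="zzspzzs" (len 7), cursors c1@2 c2@2 c3@6 c4@6, authorship 122.344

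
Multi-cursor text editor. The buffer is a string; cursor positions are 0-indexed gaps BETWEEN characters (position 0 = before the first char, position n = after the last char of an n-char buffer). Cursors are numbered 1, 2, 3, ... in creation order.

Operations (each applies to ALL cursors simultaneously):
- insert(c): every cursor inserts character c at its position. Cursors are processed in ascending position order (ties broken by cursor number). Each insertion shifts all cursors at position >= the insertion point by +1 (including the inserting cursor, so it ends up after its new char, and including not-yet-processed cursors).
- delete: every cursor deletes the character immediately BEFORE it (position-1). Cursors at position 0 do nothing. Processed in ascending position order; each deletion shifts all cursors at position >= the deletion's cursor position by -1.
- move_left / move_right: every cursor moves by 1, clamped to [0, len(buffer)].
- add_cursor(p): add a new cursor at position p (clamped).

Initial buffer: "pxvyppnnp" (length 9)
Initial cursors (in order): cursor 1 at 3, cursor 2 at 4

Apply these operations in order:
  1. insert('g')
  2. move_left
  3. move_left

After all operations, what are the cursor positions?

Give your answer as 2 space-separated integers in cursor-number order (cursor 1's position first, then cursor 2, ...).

Answer: 2 4

Derivation:
After op 1 (insert('g')): buffer="pxvgygppnnp" (len 11), cursors c1@4 c2@6, authorship ...1.2.....
After op 2 (move_left): buffer="pxvgygppnnp" (len 11), cursors c1@3 c2@5, authorship ...1.2.....
After op 3 (move_left): buffer="pxvgygppnnp" (len 11), cursors c1@2 c2@4, authorship ...1.2.....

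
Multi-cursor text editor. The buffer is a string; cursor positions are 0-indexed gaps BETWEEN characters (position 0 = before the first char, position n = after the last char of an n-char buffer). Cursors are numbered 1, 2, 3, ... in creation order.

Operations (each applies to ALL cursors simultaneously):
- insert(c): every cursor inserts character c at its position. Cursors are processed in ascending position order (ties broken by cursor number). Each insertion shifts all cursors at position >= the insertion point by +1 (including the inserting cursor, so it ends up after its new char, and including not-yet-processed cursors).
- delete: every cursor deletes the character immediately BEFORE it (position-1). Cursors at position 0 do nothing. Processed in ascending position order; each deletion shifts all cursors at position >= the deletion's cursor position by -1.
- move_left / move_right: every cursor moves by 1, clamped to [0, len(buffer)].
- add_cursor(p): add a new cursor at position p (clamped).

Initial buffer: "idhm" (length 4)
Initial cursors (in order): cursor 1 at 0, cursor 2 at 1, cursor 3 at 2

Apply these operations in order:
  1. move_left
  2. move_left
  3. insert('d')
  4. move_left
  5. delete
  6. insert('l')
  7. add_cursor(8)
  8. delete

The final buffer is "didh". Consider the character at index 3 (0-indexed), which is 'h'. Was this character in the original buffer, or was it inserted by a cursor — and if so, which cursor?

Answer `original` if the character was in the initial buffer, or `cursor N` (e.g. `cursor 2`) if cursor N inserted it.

Answer: original

Derivation:
After op 1 (move_left): buffer="idhm" (len 4), cursors c1@0 c2@0 c3@1, authorship ....
After op 2 (move_left): buffer="idhm" (len 4), cursors c1@0 c2@0 c3@0, authorship ....
After op 3 (insert('d')): buffer="dddidhm" (len 7), cursors c1@3 c2@3 c3@3, authorship 123....
After op 4 (move_left): buffer="dddidhm" (len 7), cursors c1@2 c2@2 c3@2, authorship 123....
After op 5 (delete): buffer="didhm" (len 5), cursors c1@0 c2@0 c3@0, authorship 3....
After op 6 (insert('l')): buffer="llldidhm" (len 8), cursors c1@3 c2@3 c3@3, authorship 1233....
After op 7 (add_cursor(8)): buffer="llldidhm" (len 8), cursors c1@3 c2@3 c3@3 c4@8, authorship 1233....
After op 8 (delete): buffer="didh" (len 4), cursors c1@0 c2@0 c3@0 c4@4, authorship 3...
Authorship (.=original, N=cursor N): 3 . . .
Index 3: author = original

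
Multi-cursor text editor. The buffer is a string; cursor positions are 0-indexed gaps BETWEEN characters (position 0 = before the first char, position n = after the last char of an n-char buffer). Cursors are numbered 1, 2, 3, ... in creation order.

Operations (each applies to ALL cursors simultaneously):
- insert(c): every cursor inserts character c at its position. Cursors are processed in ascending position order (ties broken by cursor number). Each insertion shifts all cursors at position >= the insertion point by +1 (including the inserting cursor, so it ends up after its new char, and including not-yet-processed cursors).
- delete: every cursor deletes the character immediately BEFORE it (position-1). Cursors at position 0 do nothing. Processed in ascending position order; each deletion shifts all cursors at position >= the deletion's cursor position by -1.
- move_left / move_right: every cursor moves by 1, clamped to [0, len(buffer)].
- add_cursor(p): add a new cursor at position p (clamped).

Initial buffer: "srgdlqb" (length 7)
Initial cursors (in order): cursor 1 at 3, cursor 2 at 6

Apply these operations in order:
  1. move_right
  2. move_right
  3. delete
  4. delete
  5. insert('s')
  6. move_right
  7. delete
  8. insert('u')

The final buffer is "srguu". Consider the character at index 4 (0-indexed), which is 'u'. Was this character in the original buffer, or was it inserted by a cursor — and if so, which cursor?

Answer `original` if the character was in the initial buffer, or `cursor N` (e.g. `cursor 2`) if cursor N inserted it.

After op 1 (move_right): buffer="srgdlqb" (len 7), cursors c1@4 c2@7, authorship .......
After op 2 (move_right): buffer="srgdlqb" (len 7), cursors c1@5 c2@7, authorship .......
After op 3 (delete): buffer="srgdq" (len 5), cursors c1@4 c2@5, authorship .....
After op 4 (delete): buffer="srg" (len 3), cursors c1@3 c2@3, authorship ...
After op 5 (insert('s')): buffer="srgss" (len 5), cursors c1@5 c2@5, authorship ...12
After op 6 (move_right): buffer="srgss" (len 5), cursors c1@5 c2@5, authorship ...12
After op 7 (delete): buffer="srg" (len 3), cursors c1@3 c2@3, authorship ...
After op 8 (insert('u')): buffer="srguu" (len 5), cursors c1@5 c2@5, authorship ...12
Authorship (.=original, N=cursor N): . . . 1 2
Index 4: author = 2

Answer: cursor 2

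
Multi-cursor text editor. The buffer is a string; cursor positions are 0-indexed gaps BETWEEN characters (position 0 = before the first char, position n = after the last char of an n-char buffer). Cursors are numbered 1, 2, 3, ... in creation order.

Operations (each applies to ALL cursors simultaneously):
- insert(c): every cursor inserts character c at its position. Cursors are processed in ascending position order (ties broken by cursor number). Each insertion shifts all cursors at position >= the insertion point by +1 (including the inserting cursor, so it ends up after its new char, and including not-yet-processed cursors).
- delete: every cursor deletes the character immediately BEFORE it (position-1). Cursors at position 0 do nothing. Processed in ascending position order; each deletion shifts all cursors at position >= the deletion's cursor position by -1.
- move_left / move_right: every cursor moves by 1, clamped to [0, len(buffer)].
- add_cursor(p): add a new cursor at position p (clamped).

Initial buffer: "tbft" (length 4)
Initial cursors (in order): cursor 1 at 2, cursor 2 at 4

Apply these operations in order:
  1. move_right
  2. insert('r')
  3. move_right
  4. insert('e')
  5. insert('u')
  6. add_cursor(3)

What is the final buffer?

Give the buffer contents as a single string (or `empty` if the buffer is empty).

After op 1 (move_right): buffer="tbft" (len 4), cursors c1@3 c2@4, authorship ....
After op 2 (insert('r')): buffer="tbfrtr" (len 6), cursors c1@4 c2@6, authorship ...1.2
After op 3 (move_right): buffer="tbfrtr" (len 6), cursors c1@5 c2@6, authorship ...1.2
After op 4 (insert('e')): buffer="tbfrtere" (len 8), cursors c1@6 c2@8, authorship ...1.122
After op 5 (insert('u')): buffer="tbfrteureu" (len 10), cursors c1@7 c2@10, authorship ...1.11222
After op 6 (add_cursor(3)): buffer="tbfrteureu" (len 10), cursors c3@3 c1@7 c2@10, authorship ...1.11222

Answer: tbfrteureu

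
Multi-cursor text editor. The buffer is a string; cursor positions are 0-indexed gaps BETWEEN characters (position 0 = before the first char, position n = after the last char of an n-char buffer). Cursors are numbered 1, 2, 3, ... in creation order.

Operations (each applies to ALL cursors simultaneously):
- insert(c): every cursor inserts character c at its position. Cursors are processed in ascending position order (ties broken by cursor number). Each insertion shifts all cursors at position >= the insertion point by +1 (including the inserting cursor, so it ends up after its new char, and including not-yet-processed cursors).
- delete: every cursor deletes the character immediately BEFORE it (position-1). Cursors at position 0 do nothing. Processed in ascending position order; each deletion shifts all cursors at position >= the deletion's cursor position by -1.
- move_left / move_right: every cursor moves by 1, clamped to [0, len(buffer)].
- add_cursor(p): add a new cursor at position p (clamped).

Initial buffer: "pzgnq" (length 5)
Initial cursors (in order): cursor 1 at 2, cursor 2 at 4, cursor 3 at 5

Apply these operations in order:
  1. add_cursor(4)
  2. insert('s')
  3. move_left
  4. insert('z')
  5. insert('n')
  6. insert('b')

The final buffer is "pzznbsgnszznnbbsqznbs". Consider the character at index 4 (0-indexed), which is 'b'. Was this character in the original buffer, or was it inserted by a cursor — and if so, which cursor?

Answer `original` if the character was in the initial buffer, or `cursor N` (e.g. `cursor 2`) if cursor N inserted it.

Answer: cursor 1

Derivation:
After op 1 (add_cursor(4)): buffer="pzgnq" (len 5), cursors c1@2 c2@4 c4@4 c3@5, authorship .....
After op 2 (insert('s')): buffer="pzsgnssqs" (len 9), cursors c1@3 c2@7 c4@7 c3@9, authorship ..1..24.3
After op 3 (move_left): buffer="pzsgnssqs" (len 9), cursors c1@2 c2@6 c4@6 c3@8, authorship ..1..24.3
After op 4 (insert('z')): buffer="pzzsgnszzsqzs" (len 13), cursors c1@3 c2@9 c4@9 c3@12, authorship ..11..2244.33
After op 5 (insert('n')): buffer="pzznsgnszznnsqzns" (len 17), cursors c1@4 c2@12 c4@12 c3@16, authorship ..111..224244.333
After op 6 (insert('b')): buffer="pzznbsgnszznnbbsqznbs" (len 21), cursors c1@5 c2@15 c4@15 c3@20, authorship ..1111..22424244.3333
Authorship (.=original, N=cursor N): . . 1 1 1 1 . . 2 2 4 2 4 2 4 4 . 3 3 3 3
Index 4: author = 1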